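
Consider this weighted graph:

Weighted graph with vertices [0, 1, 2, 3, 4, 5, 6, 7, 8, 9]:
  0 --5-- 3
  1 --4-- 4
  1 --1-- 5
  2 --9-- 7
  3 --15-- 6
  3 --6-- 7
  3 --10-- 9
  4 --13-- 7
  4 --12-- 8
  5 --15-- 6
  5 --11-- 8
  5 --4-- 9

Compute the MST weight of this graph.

Applying Kruskal's algorithm (sort edges by weight, add if no cycle):
  Add (1,5) w=1
  Add (1,4) w=4
  Add (5,9) w=4
  Add (0,3) w=5
  Add (3,7) w=6
  Add (2,7) w=9
  Add (3,9) w=10
  Add (5,8) w=11
  Skip (4,8) w=12 (creates cycle)
  Skip (4,7) w=13 (creates cycle)
  Add (3,6) w=15
  Skip (5,6) w=15 (creates cycle)
MST weight = 65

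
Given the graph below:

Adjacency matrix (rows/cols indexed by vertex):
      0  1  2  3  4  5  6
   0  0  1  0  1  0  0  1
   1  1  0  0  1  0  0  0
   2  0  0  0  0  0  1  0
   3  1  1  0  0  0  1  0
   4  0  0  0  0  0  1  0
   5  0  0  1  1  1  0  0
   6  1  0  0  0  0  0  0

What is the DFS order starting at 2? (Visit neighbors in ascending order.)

DFS from vertex 2 (neighbors processed in ascending order):
Visit order: 2, 5, 3, 0, 1, 6, 4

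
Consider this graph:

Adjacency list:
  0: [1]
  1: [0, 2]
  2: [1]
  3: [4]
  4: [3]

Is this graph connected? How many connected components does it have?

Checking connectivity: the graph has 2 connected component(s).
Components: [[0, 1, 2], [3, 4]]. The graph is NOT connected.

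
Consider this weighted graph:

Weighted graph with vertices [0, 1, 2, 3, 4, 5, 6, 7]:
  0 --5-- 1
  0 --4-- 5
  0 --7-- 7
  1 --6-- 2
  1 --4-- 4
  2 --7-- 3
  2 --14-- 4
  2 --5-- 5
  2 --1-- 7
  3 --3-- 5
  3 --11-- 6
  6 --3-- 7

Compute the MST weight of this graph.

Applying Kruskal's algorithm (sort edges by weight, add if no cycle):
  Add (2,7) w=1
  Add (3,5) w=3
  Add (6,7) w=3
  Add (0,5) w=4
  Add (1,4) w=4
  Add (0,1) w=5
  Add (2,5) w=5
  Skip (1,2) w=6 (creates cycle)
  Skip (0,7) w=7 (creates cycle)
  Skip (2,3) w=7 (creates cycle)
  Skip (3,6) w=11 (creates cycle)
  Skip (2,4) w=14 (creates cycle)
MST weight = 25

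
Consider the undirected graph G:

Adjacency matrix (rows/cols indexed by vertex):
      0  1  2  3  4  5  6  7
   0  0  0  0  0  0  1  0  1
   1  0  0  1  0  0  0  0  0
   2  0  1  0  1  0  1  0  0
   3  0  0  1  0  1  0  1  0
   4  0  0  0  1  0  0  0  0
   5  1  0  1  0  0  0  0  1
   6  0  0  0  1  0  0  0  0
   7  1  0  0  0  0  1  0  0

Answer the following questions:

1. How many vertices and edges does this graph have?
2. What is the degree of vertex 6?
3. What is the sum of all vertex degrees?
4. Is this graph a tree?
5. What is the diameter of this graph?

Count: 8 vertices, 8 edges.
Vertex 6 has neighbors [3], degree = 1.
Handshaking lemma: 2 * 8 = 16.
A tree on 8 vertices has 7 edges. This graph has 8 edges (1 extra). Not a tree.
Diameter (longest shortest path) = 4.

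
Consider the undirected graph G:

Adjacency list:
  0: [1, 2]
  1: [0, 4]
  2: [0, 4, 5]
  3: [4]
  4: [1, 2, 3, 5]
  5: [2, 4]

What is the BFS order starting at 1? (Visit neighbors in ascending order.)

BFS from vertex 1 (neighbors processed in ascending order):
Visit order: 1, 0, 4, 2, 3, 5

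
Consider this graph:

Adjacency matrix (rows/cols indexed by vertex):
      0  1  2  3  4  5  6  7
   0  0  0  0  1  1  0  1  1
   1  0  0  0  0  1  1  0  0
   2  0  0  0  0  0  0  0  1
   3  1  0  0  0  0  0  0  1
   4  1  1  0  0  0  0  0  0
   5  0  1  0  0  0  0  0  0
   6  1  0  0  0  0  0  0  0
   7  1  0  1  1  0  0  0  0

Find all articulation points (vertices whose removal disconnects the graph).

An articulation point is a vertex whose removal disconnects the graph.
Articulation points: [0, 1, 4, 7]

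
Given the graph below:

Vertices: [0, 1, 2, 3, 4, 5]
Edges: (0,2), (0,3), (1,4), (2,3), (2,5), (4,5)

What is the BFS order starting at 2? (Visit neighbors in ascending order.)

BFS from vertex 2 (neighbors processed in ascending order):
Visit order: 2, 0, 3, 5, 4, 1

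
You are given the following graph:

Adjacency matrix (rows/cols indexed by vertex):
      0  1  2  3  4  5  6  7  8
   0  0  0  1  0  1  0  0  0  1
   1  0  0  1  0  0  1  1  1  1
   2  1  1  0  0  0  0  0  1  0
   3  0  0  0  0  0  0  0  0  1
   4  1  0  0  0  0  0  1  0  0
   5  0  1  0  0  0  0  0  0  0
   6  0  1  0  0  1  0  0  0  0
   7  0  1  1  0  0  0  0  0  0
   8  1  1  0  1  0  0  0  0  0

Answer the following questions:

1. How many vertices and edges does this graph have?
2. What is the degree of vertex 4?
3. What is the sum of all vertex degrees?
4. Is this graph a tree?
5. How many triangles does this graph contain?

Count: 9 vertices, 11 edges.
Vertex 4 has neighbors [0, 6], degree = 2.
Handshaking lemma: 2 * 11 = 22.
A tree on 9 vertices has 8 edges. This graph has 11 edges (3 extra). Not a tree.
Number of triangles = 1.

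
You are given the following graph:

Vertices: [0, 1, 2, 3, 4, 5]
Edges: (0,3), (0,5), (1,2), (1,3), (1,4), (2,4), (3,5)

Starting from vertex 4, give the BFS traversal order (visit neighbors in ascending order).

BFS from vertex 4 (neighbors processed in ascending order):
Visit order: 4, 1, 2, 3, 0, 5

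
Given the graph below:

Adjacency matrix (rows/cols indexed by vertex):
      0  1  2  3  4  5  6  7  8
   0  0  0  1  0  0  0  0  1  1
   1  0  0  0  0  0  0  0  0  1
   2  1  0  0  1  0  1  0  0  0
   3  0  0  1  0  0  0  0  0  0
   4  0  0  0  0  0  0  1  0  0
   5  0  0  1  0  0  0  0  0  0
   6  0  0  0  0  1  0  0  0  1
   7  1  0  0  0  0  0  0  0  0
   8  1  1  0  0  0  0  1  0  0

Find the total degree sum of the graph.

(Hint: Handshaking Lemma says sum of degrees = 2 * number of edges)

Count edges: 8 edges.
By Handshaking Lemma: sum of degrees = 2 * 8 = 16.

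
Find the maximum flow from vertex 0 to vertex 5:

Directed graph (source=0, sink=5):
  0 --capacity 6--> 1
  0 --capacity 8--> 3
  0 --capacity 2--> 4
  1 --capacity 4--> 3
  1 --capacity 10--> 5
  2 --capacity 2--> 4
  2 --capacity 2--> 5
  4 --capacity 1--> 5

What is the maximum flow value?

Computing max flow:
  Flow on (0->1): 6/6
  Flow on (0->4): 1/2
  Flow on (1->5): 6/10
  Flow on (4->5): 1/1
Maximum flow = 7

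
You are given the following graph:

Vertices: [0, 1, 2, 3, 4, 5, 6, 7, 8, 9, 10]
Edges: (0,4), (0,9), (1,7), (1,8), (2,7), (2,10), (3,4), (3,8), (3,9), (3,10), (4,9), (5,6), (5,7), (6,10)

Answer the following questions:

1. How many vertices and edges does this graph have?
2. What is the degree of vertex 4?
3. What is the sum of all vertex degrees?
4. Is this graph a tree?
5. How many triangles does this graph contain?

Count: 11 vertices, 14 edges.
Vertex 4 has neighbors [0, 3, 9], degree = 3.
Handshaking lemma: 2 * 14 = 28.
A tree on 11 vertices has 10 edges. This graph has 14 edges (4 extra). Not a tree.
Number of triangles = 2.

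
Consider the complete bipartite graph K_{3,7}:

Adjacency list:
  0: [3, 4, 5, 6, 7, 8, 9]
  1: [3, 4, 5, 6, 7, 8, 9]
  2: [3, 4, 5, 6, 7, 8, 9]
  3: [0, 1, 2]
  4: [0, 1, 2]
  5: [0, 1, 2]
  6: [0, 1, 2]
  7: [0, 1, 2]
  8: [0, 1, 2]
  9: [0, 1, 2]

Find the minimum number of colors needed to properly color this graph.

K_{3,7} is bipartite: vertices split into two independent sets of size 3 and 7.
Color one set 0, the other 1. No adjacent vertices share a color.
Chromatic number = 2.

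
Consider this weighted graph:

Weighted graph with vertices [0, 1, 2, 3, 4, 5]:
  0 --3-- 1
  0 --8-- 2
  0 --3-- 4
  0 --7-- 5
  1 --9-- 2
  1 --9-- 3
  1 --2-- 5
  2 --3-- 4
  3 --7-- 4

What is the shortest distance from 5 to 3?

Using Dijkstra's algorithm from vertex 5:
Shortest path: 5 -> 1 -> 3
Total weight: 2 + 9 = 11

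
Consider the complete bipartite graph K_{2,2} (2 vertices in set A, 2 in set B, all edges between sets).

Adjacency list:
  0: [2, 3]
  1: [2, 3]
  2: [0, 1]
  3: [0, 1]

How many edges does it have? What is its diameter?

K_{2,2} has 2 * 2 = 4 edges.
Any vertex reaches any opposite-side vertex in 1 step; same-side vertices reach in 2 steps via any opposite-side vertex.
Diameter = 2.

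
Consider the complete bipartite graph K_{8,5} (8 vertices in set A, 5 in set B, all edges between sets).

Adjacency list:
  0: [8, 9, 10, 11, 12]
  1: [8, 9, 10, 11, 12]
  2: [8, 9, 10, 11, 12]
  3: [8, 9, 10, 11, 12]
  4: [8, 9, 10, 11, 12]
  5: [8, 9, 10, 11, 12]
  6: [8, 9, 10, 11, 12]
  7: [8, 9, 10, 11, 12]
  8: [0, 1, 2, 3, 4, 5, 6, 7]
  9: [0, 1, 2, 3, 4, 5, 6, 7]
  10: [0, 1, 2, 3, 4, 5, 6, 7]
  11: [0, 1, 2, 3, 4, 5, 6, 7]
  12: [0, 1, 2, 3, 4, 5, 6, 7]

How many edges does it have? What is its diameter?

K_{8,5} has 8 * 5 = 40 edges.
Any vertex reaches any opposite-side vertex in 1 step; same-side vertices reach in 2 steps via any opposite-side vertex.
Diameter = 2.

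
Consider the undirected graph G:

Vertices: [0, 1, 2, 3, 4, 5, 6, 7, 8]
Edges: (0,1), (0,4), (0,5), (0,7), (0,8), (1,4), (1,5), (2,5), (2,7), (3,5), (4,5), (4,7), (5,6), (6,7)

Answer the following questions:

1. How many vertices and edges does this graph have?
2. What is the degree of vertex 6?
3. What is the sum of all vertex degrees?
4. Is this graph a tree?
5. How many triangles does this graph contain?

Count: 9 vertices, 14 edges.
Vertex 6 has neighbors [5, 7], degree = 2.
Handshaking lemma: 2 * 14 = 28.
A tree on 9 vertices has 8 edges. This graph has 14 edges (6 extra). Not a tree.
Number of triangles = 5.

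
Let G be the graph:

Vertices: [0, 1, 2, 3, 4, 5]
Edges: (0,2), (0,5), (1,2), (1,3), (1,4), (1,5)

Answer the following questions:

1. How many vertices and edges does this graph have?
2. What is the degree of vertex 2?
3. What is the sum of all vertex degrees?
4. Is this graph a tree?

Count: 6 vertices, 6 edges.
Vertex 2 has neighbors [0, 1], degree = 2.
Handshaking lemma: 2 * 6 = 12.
A tree on 6 vertices has 5 edges. This graph has 6 edges (1 extra). Not a tree.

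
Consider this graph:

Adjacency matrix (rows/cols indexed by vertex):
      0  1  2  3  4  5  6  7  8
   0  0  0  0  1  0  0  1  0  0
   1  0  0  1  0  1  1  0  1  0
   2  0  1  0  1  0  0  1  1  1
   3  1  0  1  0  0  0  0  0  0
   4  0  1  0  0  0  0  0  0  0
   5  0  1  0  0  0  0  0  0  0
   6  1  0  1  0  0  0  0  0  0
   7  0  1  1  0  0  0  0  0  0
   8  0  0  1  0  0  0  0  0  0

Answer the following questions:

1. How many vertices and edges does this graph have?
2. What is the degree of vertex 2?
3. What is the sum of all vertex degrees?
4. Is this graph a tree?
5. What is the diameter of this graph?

Count: 9 vertices, 10 edges.
Vertex 2 has neighbors [1, 3, 6, 7, 8], degree = 5.
Handshaking lemma: 2 * 10 = 20.
A tree on 9 vertices has 8 edges. This graph has 10 edges (2 extra). Not a tree.
Diameter (longest shortest path) = 4.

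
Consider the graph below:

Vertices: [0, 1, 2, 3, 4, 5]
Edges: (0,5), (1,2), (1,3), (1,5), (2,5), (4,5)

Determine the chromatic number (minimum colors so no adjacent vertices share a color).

The graph has a maximum clique of size 3 (lower bound on chromatic number).
A valid 3-coloring: {0: 1, 1: 1, 2: 2, 3: 0, 4: 1, 5: 0}.
Chromatic number = 3.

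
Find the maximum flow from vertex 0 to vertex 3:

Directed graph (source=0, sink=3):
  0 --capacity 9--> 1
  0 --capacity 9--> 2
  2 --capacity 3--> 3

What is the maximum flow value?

Computing max flow:
  Flow on (0->2): 3/9
  Flow on (2->3): 3/3
Maximum flow = 3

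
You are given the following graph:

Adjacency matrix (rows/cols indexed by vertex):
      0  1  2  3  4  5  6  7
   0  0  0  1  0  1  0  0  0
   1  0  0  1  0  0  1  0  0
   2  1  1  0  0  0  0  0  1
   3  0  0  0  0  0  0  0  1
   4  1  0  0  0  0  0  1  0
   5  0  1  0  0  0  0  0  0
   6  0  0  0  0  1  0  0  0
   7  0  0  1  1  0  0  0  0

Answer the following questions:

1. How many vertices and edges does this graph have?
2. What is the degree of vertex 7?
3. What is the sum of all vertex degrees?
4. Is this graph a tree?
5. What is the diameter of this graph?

Count: 8 vertices, 7 edges.
Vertex 7 has neighbors [2, 3], degree = 2.
Handshaking lemma: 2 * 7 = 14.
A graph is a tree iff it is connected and has exactly n-1 edges. This graph is connected (all 8 vertices in one component) and has 8-1 = 7 edges. It is a tree.
Diameter (longest shortest path) = 5.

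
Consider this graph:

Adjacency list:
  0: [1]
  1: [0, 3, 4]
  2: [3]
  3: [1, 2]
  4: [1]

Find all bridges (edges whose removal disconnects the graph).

A bridge is an edge whose removal increases the number of connected components.
Bridges found: (0,1), (1,3), (1,4), (2,3)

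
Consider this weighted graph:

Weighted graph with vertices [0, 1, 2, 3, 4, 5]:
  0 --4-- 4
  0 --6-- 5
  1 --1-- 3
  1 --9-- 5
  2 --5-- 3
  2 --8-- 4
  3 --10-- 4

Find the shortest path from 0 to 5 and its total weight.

Using Dijkstra's algorithm from vertex 0:
Shortest path: 0 -> 5
Total weight: 6 = 6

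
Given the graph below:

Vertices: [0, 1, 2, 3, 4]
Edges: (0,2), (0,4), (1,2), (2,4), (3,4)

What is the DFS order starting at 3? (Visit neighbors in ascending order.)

DFS from vertex 3 (neighbors processed in ascending order):
Visit order: 3, 4, 0, 2, 1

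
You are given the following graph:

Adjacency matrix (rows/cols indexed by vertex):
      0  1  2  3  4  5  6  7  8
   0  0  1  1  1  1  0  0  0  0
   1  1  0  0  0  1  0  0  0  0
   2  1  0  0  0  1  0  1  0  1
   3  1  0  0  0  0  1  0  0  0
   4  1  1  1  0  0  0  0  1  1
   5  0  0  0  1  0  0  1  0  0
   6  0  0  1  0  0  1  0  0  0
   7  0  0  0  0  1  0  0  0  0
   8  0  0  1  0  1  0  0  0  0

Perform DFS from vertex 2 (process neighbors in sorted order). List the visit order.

DFS from vertex 2 (neighbors processed in ascending order):
Visit order: 2, 0, 1, 4, 7, 8, 3, 5, 6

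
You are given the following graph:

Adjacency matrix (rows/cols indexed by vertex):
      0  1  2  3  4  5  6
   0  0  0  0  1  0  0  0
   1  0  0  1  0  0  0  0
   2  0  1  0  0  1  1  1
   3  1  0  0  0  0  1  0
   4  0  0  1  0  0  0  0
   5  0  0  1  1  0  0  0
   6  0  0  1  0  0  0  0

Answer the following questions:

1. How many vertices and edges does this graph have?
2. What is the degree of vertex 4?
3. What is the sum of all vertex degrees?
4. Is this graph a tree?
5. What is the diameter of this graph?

Count: 7 vertices, 6 edges.
Vertex 4 has neighbors [2], degree = 1.
Handshaking lemma: 2 * 6 = 12.
A graph is a tree iff it is connected and has exactly n-1 edges. This graph is connected (all 7 vertices in one component) and has 7-1 = 6 edges. It is a tree.
Diameter (longest shortest path) = 4.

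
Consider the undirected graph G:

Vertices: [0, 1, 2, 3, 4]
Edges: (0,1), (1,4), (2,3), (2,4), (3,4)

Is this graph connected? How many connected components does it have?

Checking connectivity: the graph has 1 connected component(s).
All vertices are reachable from each other. The graph IS connected.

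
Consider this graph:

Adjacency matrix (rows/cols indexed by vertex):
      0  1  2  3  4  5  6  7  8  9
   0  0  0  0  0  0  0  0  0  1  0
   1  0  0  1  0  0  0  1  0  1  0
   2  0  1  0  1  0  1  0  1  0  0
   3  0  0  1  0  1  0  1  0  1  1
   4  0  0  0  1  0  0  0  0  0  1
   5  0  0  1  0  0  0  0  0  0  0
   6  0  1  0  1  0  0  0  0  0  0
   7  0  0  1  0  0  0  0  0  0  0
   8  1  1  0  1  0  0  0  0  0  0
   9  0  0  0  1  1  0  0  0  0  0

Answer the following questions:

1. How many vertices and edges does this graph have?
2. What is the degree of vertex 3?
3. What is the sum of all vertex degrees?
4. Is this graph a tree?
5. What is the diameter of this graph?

Count: 10 vertices, 12 edges.
Vertex 3 has neighbors [2, 4, 6, 8, 9], degree = 5.
Handshaking lemma: 2 * 12 = 24.
A tree on 10 vertices has 9 edges. This graph has 12 edges (3 extra). Not a tree.
Diameter (longest shortest path) = 4.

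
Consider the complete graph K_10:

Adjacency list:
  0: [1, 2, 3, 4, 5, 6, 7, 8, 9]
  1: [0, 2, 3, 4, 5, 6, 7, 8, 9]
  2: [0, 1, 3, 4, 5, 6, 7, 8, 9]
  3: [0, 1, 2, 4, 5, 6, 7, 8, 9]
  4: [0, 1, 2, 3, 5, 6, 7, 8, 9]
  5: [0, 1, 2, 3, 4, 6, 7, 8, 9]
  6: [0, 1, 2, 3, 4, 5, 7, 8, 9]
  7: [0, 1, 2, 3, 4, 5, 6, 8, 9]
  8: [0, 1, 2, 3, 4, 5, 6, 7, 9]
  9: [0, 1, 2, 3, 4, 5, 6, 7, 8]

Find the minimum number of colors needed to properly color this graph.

In K_10, every vertex is adjacent to every other vertex.
Each vertex needs a unique color.
Chromatic number = 10.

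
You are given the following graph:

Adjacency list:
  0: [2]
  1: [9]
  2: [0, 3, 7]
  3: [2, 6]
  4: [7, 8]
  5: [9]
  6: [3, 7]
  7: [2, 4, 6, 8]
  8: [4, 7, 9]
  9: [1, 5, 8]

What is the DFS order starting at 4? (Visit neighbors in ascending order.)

DFS from vertex 4 (neighbors processed in ascending order):
Visit order: 4, 7, 2, 0, 3, 6, 8, 9, 1, 5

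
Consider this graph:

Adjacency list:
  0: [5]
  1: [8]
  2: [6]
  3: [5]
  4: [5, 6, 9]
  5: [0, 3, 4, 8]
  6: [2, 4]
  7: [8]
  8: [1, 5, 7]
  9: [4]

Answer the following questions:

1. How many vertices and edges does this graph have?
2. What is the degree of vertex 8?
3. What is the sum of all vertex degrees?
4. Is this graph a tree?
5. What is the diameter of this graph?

Count: 10 vertices, 9 edges.
Vertex 8 has neighbors [1, 5, 7], degree = 3.
Handshaking lemma: 2 * 9 = 18.
A graph is a tree iff it is connected and has exactly n-1 edges. This graph is connected (all 10 vertices in one component) and has 10-1 = 9 edges. It is a tree.
Diameter (longest shortest path) = 5.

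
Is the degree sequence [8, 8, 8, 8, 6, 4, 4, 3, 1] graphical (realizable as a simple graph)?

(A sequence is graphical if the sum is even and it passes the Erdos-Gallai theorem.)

Sum of degrees = 50. Sum is even but fails Erdos-Gallai. The sequence is NOT graphical.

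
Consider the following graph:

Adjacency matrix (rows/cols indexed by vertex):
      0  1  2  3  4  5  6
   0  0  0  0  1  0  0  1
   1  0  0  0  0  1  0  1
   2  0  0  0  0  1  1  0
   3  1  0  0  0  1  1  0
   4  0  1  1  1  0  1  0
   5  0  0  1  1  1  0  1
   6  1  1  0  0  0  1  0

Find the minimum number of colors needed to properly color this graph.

The graph has a maximum clique of size 3 (lower bound on chromatic number).
A valid 3-coloring: {0: 1, 1: 1, 2: 2, 3: 2, 4: 0, 5: 1, 6: 0}.
Chromatic number = 3.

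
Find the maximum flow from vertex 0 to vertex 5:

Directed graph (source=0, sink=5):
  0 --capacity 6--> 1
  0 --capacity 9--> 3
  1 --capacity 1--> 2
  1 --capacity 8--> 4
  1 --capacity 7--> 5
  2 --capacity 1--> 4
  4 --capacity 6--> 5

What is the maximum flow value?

Computing max flow:
  Flow on (0->1): 6/6
  Flow on (1->5): 6/7
Maximum flow = 6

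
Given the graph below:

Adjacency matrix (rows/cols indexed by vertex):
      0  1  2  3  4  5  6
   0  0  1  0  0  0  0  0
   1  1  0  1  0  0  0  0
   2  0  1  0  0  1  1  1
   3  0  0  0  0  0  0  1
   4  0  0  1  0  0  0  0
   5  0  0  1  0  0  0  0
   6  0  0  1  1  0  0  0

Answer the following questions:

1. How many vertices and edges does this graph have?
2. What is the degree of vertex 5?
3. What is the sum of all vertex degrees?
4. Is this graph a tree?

Count: 7 vertices, 6 edges.
Vertex 5 has neighbors [2], degree = 1.
Handshaking lemma: 2 * 6 = 12.
A graph is a tree iff it is connected and has exactly n-1 edges. This graph is connected (all 7 vertices in one component) and has 7-1 = 6 edges. It is a tree.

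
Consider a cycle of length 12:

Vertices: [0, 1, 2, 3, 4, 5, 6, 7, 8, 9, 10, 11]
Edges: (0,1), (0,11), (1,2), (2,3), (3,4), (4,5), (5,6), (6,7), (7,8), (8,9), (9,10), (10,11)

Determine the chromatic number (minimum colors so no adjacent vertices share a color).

This is an even cycle (C_12). Even cycles are bipartite.
Chromatic number = 2.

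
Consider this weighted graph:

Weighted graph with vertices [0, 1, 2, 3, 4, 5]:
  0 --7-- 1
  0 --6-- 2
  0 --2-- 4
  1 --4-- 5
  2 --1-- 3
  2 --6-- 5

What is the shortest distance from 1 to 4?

Using Dijkstra's algorithm from vertex 1:
Shortest path: 1 -> 0 -> 4
Total weight: 7 + 2 = 9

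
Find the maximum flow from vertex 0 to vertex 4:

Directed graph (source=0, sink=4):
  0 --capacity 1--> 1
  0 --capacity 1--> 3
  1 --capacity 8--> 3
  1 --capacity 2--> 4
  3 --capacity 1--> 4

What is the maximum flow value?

Computing max flow:
  Flow on (0->1): 1/1
  Flow on (0->3): 1/1
  Flow on (1->4): 1/2
  Flow on (3->4): 1/1
Maximum flow = 2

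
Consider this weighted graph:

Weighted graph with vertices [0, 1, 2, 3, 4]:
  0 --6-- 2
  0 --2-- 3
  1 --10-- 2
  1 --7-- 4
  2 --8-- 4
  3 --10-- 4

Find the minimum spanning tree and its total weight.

Applying Kruskal's algorithm (sort edges by weight, add if no cycle):
  Add (0,3) w=2
  Add (0,2) w=6
  Add (1,4) w=7
  Add (2,4) w=8
  Skip (1,2) w=10 (creates cycle)
  Skip (3,4) w=10 (creates cycle)
MST weight = 23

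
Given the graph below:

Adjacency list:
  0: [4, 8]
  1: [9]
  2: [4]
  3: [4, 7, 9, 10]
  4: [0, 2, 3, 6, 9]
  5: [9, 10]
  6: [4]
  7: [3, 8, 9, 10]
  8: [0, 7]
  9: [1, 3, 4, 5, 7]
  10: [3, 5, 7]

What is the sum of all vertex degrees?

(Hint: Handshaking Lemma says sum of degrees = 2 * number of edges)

Count edges: 15 edges.
By Handshaking Lemma: sum of degrees = 2 * 15 = 30.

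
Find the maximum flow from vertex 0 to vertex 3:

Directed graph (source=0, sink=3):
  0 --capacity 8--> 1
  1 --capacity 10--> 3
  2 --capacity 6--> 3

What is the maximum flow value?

Computing max flow:
  Flow on (0->1): 8/8
  Flow on (1->3): 8/10
Maximum flow = 8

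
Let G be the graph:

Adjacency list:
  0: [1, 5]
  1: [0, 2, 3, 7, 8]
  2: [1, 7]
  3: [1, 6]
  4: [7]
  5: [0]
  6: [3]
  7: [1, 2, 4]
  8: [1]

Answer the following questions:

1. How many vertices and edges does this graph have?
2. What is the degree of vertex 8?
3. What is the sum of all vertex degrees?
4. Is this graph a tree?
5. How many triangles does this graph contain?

Count: 9 vertices, 9 edges.
Vertex 8 has neighbors [1], degree = 1.
Handshaking lemma: 2 * 9 = 18.
A tree on 9 vertices has 8 edges. This graph has 9 edges (1 extra). Not a tree.
Number of triangles = 1.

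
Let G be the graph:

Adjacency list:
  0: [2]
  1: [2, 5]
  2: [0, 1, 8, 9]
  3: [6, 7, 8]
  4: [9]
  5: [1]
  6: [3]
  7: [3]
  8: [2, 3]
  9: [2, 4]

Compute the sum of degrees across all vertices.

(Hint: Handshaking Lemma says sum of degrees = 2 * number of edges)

Count edges: 9 edges.
By Handshaking Lemma: sum of degrees = 2 * 9 = 18.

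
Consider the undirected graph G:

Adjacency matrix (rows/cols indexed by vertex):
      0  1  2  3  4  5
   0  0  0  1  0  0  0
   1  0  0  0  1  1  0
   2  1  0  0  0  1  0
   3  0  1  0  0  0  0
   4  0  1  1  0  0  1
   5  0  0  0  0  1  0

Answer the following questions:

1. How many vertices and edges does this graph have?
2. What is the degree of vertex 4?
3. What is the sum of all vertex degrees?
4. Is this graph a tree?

Count: 6 vertices, 5 edges.
Vertex 4 has neighbors [1, 2, 5], degree = 3.
Handshaking lemma: 2 * 5 = 10.
A graph is a tree iff it is connected and has exactly n-1 edges. This graph is connected (all 6 vertices in one component) and has 6-1 = 5 edges. It is a tree.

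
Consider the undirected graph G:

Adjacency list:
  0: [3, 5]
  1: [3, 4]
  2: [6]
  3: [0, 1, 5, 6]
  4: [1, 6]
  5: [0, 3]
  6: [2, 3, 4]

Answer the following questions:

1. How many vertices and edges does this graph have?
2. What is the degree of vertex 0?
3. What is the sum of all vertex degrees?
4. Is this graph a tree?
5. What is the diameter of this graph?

Count: 7 vertices, 8 edges.
Vertex 0 has neighbors [3, 5], degree = 2.
Handshaking lemma: 2 * 8 = 16.
A tree on 7 vertices has 6 edges. This graph has 8 edges (2 extra). Not a tree.
Diameter (longest shortest path) = 3.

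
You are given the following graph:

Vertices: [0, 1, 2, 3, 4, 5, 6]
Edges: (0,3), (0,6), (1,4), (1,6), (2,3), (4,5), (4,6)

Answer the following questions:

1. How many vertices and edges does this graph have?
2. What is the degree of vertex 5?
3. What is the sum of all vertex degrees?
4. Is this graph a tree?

Count: 7 vertices, 7 edges.
Vertex 5 has neighbors [4], degree = 1.
Handshaking lemma: 2 * 7 = 14.
A tree on 7 vertices has 6 edges. This graph has 7 edges (1 extra). Not a tree.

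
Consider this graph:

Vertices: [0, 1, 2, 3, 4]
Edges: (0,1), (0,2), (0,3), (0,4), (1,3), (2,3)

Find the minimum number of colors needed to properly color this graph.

The graph has a maximum clique of size 3 (lower bound on chromatic number).
A valid 3-coloring: {0: 0, 1: 2, 2: 2, 3: 1, 4: 1}.
Chromatic number = 3.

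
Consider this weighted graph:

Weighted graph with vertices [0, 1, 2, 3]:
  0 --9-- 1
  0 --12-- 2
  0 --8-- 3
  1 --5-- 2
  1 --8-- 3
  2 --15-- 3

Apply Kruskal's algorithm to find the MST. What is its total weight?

Applying Kruskal's algorithm (sort edges by weight, add if no cycle):
  Add (1,2) w=5
  Add (0,3) w=8
  Add (1,3) w=8
  Skip (0,1) w=9 (creates cycle)
  Skip (0,2) w=12 (creates cycle)
  Skip (2,3) w=15 (creates cycle)
MST weight = 21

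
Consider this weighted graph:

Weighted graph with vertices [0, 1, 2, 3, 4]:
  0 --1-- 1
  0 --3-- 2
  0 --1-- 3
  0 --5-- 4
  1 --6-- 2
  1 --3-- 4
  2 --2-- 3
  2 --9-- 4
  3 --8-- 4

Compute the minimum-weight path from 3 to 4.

Using Dijkstra's algorithm from vertex 3:
Shortest path: 3 -> 0 -> 1 -> 4
Total weight: 1 + 1 + 3 = 5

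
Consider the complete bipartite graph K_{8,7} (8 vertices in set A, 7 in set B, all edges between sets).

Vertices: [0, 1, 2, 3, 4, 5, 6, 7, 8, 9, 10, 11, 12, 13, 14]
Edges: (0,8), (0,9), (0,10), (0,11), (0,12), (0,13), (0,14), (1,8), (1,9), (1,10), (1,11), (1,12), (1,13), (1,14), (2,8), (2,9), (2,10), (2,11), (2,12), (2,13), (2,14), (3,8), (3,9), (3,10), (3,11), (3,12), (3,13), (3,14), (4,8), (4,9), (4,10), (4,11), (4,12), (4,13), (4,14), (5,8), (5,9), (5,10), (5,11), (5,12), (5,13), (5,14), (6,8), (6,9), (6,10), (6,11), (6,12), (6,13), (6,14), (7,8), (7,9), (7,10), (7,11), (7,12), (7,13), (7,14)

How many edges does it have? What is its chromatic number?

K_{8,7} has 8 * 7 = 56 edges.
Bipartite graphs have chromatic number 2 (color each partition differently).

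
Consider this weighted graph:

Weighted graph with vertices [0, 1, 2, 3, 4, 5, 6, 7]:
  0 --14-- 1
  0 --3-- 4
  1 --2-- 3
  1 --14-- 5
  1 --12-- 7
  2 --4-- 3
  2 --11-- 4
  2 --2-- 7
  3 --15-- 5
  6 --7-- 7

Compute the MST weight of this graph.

Applying Kruskal's algorithm (sort edges by weight, add if no cycle):
  Add (1,3) w=2
  Add (2,7) w=2
  Add (0,4) w=3
  Add (2,3) w=4
  Add (6,7) w=7
  Add (2,4) w=11
  Skip (1,7) w=12 (creates cycle)
  Skip (0,1) w=14 (creates cycle)
  Add (1,5) w=14
  Skip (3,5) w=15 (creates cycle)
MST weight = 43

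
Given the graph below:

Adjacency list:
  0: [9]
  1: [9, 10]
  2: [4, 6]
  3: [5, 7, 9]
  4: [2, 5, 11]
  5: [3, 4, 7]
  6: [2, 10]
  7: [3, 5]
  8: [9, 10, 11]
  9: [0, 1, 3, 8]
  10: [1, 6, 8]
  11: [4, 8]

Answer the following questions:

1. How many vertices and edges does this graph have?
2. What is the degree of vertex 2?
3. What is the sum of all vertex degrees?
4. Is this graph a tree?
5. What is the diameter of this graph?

Count: 12 vertices, 15 edges.
Vertex 2 has neighbors [4, 6], degree = 2.
Handshaking lemma: 2 * 15 = 30.
A tree on 12 vertices has 11 edges. This graph has 15 edges (4 extra). Not a tree.
Diameter (longest shortest path) = 5.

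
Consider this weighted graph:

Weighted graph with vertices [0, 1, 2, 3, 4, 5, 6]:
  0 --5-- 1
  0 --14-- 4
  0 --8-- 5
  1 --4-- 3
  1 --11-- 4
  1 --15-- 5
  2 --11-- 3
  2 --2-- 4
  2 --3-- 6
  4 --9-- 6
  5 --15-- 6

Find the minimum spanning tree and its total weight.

Applying Kruskal's algorithm (sort edges by weight, add if no cycle):
  Add (2,4) w=2
  Add (2,6) w=3
  Add (1,3) w=4
  Add (0,1) w=5
  Add (0,5) w=8
  Skip (4,6) w=9 (creates cycle)
  Add (1,4) w=11
  Skip (2,3) w=11 (creates cycle)
  Skip (0,4) w=14 (creates cycle)
  Skip (1,5) w=15 (creates cycle)
  Skip (5,6) w=15 (creates cycle)
MST weight = 33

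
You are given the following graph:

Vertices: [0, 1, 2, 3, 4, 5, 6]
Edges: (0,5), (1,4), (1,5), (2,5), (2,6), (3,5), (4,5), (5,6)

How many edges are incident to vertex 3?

Vertex 3 has neighbors [5], so deg(3) = 1.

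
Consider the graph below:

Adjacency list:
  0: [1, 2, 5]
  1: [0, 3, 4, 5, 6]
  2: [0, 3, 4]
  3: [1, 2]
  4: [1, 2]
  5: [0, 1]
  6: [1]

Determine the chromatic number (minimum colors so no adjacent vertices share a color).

The graph has a maximum clique of size 3 (lower bound on chromatic number).
A valid 3-coloring: {0: 1, 1: 0, 2: 0, 3: 1, 4: 1, 5: 2, 6: 1}.
Chromatic number = 3.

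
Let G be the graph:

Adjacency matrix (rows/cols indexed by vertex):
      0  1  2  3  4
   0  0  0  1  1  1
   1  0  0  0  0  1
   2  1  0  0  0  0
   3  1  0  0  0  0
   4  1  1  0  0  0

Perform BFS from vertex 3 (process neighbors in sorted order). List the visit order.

BFS from vertex 3 (neighbors processed in ascending order):
Visit order: 3, 0, 2, 4, 1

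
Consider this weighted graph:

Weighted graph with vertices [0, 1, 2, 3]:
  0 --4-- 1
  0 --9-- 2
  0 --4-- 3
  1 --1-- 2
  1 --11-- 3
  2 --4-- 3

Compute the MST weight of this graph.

Applying Kruskal's algorithm (sort edges by weight, add if no cycle):
  Add (1,2) w=1
  Add (0,3) w=4
  Add (0,1) w=4
  Skip (2,3) w=4 (creates cycle)
  Skip (0,2) w=9 (creates cycle)
  Skip (1,3) w=11 (creates cycle)
MST weight = 9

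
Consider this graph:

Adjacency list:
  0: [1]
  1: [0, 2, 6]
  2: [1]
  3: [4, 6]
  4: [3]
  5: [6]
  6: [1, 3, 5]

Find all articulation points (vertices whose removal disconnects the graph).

An articulation point is a vertex whose removal disconnects the graph.
Articulation points: [1, 3, 6]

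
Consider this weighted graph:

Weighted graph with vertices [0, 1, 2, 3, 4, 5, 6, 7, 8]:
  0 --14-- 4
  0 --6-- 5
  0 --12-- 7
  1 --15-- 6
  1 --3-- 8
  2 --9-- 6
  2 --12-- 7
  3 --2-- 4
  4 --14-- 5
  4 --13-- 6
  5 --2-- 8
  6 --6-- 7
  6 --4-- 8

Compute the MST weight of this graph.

Applying Kruskal's algorithm (sort edges by weight, add if no cycle):
  Add (3,4) w=2
  Add (5,8) w=2
  Add (1,8) w=3
  Add (6,8) w=4
  Add (0,5) w=6
  Add (6,7) w=6
  Add (2,6) w=9
  Skip (0,7) w=12 (creates cycle)
  Skip (2,7) w=12 (creates cycle)
  Add (4,6) w=13
  Skip (0,4) w=14 (creates cycle)
  Skip (4,5) w=14 (creates cycle)
  Skip (1,6) w=15 (creates cycle)
MST weight = 45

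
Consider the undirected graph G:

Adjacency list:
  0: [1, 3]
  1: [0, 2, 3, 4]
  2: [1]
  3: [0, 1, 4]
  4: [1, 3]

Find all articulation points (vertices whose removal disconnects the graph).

An articulation point is a vertex whose removal disconnects the graph.
Articulation points: [1]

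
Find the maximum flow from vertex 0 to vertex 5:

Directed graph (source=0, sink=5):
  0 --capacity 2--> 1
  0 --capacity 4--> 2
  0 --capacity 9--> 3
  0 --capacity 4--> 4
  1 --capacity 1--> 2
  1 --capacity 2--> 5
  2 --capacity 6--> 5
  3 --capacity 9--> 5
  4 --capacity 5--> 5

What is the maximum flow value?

Computing max flow:
  Flow on (0->1): 2/2
  Flow on (0->2): 4/4
  Flow on (0->3): 9/9
  Flow on (0->4): 4/4
  Flow on (1->5): 2/2
  Flow on (2->5): 4/6
  Flow on (3->5): 9/9
  Flow on (4->5): 4/5
Maximum flow = 19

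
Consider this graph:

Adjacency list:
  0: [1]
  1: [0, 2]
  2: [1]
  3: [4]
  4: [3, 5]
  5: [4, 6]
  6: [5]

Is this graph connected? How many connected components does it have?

Checking connectivity: the graph has 2 connected component(s).
Components: [[0, 1, 2], [3, 4, 5, 6]]. The graph is NOT connected.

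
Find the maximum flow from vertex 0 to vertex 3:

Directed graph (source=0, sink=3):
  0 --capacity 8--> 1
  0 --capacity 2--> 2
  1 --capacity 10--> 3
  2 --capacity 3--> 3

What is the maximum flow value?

Computing max flow:
  Flow on (0->1): 8/8
  Flow on (0->2): 2/2
  Flow on (1->3): 8/10
  Flow on (2->3): 2/3
Maximum flow = 10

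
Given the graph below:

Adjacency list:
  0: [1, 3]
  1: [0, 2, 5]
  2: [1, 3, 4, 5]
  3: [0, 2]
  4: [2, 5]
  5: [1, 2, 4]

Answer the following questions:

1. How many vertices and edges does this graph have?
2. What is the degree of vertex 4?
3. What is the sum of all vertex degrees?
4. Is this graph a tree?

Count: 6 vertices, 8 edges.
Vertex 4 has neighbors [2, 5], degree = 2.
Handshaking lemma: 2 * 8 = 16.
A tree on 6 vertices has 5 edges. This graph has 8 edges (3 extra). Not a tree.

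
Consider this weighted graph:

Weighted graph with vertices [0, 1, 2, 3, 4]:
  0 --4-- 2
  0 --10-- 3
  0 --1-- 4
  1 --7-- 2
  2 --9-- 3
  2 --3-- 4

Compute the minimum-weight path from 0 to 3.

Using Dijkstra's algorithm from vertex 0:
Shortest path: 0 -> 3
Total weight: 10 = 10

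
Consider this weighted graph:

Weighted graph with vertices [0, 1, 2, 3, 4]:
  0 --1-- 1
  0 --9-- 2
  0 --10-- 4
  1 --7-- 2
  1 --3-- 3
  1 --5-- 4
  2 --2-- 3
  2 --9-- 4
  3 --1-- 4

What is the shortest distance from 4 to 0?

Using Dijkstra's algorithm from vertex 4:
Shortest path: 4 -> 3 -> 1 -> 0
Total weight: 1 + 3 + 1 = 5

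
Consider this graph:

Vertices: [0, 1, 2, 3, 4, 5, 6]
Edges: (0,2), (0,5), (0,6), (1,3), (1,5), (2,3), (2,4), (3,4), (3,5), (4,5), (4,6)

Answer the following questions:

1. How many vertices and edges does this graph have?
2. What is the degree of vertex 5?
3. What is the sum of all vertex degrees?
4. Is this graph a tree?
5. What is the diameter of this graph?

Count: 7 vertices, 11 edges.
Vertex 5 has neighbors [0, 1, 3, 4], degree = 4.
Handshaking lemma: 2 * 11 = 22.
A tree on 7 vertices has 6 edges. This graph has 11 edges (5 extra). Not a tree.
Diameter (longest shortest path) = 3.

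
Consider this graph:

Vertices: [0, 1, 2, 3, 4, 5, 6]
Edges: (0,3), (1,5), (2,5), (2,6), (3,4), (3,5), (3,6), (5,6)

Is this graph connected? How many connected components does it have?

Checking connectivity: the graph has 1 connected component(s).
All vertices are reachable from each other. The graph IS connected.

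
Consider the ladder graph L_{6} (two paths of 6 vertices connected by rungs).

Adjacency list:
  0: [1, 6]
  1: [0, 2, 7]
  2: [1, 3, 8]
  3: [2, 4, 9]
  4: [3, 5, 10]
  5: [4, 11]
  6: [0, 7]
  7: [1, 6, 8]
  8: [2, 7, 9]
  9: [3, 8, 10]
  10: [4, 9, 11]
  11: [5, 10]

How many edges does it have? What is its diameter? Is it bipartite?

Ladder graph L_{6}: 6 rungs + 2 * (6-1) path edges = 6 + 10 = 16 edges.
Diameter = 6.
Ladder graphs are bipartite (alternating coloring along each path).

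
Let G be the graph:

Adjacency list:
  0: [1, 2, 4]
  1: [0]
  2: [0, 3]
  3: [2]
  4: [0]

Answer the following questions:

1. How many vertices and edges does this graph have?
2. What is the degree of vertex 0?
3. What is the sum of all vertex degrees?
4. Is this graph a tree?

Count: 5 vertices, 4 edges.
Vertex 0 has neighbors [1, 2, 4], degree = 3.
Handshaking lemma: 2 * 4 = 8.
A graph is a tree iff it is connected and has exactly n-1 edges. This graph is connected (all 5 vertices in one component) and has 5-1 = 4 edges. It is a tree.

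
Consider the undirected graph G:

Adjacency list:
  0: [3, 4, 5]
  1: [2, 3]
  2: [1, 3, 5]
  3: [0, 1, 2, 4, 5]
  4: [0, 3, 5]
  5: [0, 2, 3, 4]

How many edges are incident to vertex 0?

Vertex 0 has neighbors [3, 4, 5], so deg(0) = 3.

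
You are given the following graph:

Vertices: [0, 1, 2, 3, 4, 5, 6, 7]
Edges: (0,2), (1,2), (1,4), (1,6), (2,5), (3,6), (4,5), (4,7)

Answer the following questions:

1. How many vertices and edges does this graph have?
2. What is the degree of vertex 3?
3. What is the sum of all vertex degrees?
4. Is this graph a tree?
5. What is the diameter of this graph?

Count: 8 vertices, 8 edges.
Vertex 3 has neighbors [6], degree = 1.
Handshaking lemma: 2 * 8 = 16.
A tree on 8 vertices has 7 edges. This graph has 8 edges (1 extra). Not a tree.
Diameter (longest shortest path) = 4.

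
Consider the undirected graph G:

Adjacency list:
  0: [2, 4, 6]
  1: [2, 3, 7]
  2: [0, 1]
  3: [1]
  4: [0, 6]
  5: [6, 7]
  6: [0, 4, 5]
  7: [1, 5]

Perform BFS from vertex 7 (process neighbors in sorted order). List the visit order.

BFS from vertex 7 (neighbors processed in ascending order):
Visit order: 7, 1, 5, 2, 3, 6, 0, 4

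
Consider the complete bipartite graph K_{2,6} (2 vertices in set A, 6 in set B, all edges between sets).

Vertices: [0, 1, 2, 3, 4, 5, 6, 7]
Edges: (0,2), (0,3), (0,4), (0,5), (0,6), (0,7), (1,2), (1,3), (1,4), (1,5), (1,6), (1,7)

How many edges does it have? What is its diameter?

K_{2,6} has 2 * 6 = 12 edges.
Any vertex reaches any opposite-side vertex in 1 step; same-side vertices reach in 2 steps via any opposite-side vertex.
Diameter = 2.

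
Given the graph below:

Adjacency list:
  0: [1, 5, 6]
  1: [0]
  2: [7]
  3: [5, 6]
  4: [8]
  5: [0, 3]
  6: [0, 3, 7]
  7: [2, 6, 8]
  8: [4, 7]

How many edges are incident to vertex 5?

Vertex 5 has neighbors [0, 3], so deg(5) = 2.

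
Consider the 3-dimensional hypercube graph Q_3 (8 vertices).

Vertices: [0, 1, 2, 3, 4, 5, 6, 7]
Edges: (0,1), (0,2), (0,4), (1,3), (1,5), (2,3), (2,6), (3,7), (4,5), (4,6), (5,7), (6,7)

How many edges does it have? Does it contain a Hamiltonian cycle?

Q_3 has 8 * 3 / 2 = 12 edges.
Q_3 (d >= 2) always has a Hamiltonian cycle: a 3-bit cyclic Gray code visits every vertex exactly once and returns to the start.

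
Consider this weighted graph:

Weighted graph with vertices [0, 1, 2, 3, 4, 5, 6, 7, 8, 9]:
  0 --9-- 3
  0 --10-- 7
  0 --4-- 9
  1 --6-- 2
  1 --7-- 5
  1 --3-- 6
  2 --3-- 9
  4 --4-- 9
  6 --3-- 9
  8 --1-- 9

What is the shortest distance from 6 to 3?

Using Dijkstra's algorithm from vertex 6:
Shortest path: 6 -> 9 -> 0 -> 3
Total weight: 3 + 4 + 9 = 16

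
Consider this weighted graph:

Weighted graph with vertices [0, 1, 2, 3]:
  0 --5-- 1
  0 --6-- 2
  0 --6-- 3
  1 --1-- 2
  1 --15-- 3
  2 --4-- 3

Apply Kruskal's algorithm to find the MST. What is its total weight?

Applying Kruskal's algorithm (sort edges by weight, add if no cycle):
  Add (1,2) w=1
  Add (2,3) w=4
  Add (0,1) w=5
  Skip (0,3) w=6 (creates cycle)
  Skip (0,2) w=6 (creates cycle)
  Skip (1,3) w=15 (creates cycle)
MST weight = 10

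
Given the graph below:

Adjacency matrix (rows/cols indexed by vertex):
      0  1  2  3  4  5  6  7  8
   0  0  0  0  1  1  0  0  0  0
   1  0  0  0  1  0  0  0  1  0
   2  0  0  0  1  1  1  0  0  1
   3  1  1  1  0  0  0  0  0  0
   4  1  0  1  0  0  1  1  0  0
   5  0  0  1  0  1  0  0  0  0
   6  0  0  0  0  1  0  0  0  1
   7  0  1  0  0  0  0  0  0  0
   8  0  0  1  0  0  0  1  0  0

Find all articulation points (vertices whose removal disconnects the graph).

An articulation point is a vertex whose removal disconnects the graph.
Articulation points: [1, 3]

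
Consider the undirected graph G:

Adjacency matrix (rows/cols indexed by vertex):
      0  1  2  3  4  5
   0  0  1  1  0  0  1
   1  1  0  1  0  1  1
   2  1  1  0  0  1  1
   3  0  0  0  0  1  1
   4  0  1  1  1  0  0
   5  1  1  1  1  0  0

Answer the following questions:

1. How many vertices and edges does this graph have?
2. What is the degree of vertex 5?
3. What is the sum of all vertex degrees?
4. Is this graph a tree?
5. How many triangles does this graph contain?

Count: 6 vertices, 10 edges.
Vertex 5 has neighbors [0, 1, 2, 3], degree = 4.
Handshaking lemma: 2 * 10 = 20.
A tree on 6 vertices has 5 edges. This graph has 10 edges (5 extra). Not a tree.
Number of triangles = 5.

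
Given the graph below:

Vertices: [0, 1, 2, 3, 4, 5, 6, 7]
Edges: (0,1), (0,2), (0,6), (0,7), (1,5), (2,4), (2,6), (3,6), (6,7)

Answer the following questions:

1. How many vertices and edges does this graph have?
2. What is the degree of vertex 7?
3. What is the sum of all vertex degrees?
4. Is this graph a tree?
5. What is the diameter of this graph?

Count: 8 vertices, 9 edges.
Vertex 7 has neighbors [0, 6], degree = 2.
Handshaking lemma: 2 * 9 = 18.
A tree on 8 vertices has 7 edges. This graph has 9 edges (2 extra). Not a tree.
Diameter (longest shortest path) = 4.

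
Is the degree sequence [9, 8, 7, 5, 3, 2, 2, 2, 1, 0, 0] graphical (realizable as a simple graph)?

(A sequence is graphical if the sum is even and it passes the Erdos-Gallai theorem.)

Sum of degrees = 39. Sum is odd, so the sequence is NOT graphical.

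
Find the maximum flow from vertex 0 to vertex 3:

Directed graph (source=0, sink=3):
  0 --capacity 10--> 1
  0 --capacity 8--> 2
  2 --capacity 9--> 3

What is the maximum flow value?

Computing max flow:
  Flow on (0->2): 8/8
  Flow on (2->3): 8/9
Maximum flow = 8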